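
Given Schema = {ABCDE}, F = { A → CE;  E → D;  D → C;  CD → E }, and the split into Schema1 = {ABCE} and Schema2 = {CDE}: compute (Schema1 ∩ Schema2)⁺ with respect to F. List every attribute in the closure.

Schema1 ∩ Schema2 = {CE}.
E → D applies, adding D
Closure: {CDE}.

CDE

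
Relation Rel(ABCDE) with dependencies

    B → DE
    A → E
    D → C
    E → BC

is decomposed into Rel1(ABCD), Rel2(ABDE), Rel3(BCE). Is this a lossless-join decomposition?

Chase test. Columns are ABCDE; row i has aⱼ where attribute j ∈ Reli, else bᵢⱼ.
Initial tableau (one row per fragment):
  row 1: a1 a2 a3 a4 b15
  row 2: a1 a2 b23 a4 a5
  row 3: b31 a2 a3 b34 a5
Rows 1 and 2 agree on B; apply B→DE and equate their DE entries.
Rows 1 and 3 agree on B; apply B→DE and equate their DE entries.
Rows 1 and 2 agree on D; apply D→C and equate their C entries.
Row 1 is now all distinguished symbols — the join is lossless.

Yes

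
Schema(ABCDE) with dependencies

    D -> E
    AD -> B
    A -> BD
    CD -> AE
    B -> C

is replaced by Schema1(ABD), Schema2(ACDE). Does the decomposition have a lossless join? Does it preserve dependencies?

lossless but not dependency-preserving

Lossless test: (AD)⁺ = {ABCDE}, which contains all of one fragment — lossless.
Dependency preservation: the restricted closure of {B} across the fragments never reaches {C}, so B → C cannot be enforced without a join — not preserved.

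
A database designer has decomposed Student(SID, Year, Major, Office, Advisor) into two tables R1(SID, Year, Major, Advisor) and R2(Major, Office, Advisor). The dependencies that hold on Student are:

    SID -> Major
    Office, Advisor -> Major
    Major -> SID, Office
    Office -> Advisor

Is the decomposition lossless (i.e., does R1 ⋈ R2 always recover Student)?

Yes

Common attributes: R1 ∩ R2 = {Major, Advisor}.
Closure of {Major, Advisor}: Major → SID, Office applies, adding SID, Office. So (Major, Advisor)⁺ = {SID, Major, Office, Advisor}.
This closure contains every attribute of R2, so R1 ∩ R2 → R2. The join is lossless.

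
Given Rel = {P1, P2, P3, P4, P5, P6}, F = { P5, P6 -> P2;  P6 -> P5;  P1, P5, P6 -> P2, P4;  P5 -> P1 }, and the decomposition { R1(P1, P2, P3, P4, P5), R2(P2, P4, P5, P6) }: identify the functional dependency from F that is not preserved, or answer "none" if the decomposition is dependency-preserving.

none

P5, P6 → P2 lies within R2.
P6 → P5 lies within R2.
P1, P5, P6 → P2, P4: restricted closure across fragments reaches P2, P4.
P5 → P1 lies within R1.
Every dependency is enforceable on the fragments, so the decomposition is dependency-preserving.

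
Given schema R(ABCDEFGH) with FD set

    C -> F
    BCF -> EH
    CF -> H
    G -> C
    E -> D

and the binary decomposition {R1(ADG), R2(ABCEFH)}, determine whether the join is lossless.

No

Common attributes: R1 ∩ R2 = {A}.
No dependency enlarges {A}, so (A)⁺ = {A}.
The closure contains neither all of R1 = {ADG} nor all of R2 = {ABCEFH}, so the common attributes are not a superkey of either fragment. The join is lossy.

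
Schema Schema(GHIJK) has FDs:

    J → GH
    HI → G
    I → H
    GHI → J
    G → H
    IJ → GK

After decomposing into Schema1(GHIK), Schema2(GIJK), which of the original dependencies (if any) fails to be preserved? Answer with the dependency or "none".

J → GH: restricted closure across fragments reaches GH.
HI → G lies within Schema1.
I → H lies within Schema1.
GHI → J: restricted closure across fragments reaches J.
G → H lies within Schema1.
IJ → GK lies within Schema2.
Every dependency is enforceable on the fragments, so the decomposition is dependency-preserving.

none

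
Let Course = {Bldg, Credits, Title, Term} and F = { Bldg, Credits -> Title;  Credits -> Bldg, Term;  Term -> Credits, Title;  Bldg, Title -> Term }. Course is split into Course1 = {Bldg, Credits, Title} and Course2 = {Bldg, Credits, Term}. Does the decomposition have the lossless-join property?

Yes

Common attributes: Course1 ∩ Course2 = {Bldg, Credits}.
Closure of {Bldg, Credits}: Bldg, Credits → Title applies, adding Title; Credits → Bldg, Term applies, adding Term. So (Bldg, Credits)⁺ = {Bldg, Credits, Title, Term}.
This closure contains every attribute of Course1, so Course1 ∩ Course2 → Course1. The join is lossless.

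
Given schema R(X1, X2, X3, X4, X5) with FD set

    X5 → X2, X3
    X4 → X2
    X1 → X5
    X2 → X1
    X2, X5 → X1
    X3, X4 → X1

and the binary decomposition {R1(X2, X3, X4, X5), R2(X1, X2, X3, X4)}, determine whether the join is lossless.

Yes

Common attributes: R1 ∩ R2 = {X2, X3, X4}.
Closure of {X2, X3, X4}: X2 → X1 applies, adding X1; X1 → X5 applies, adding X5. So (X2, X3, X4)⁺ = {X1, X2, X3, X4, X5}.
This closure contains every attribute of R1, so R1 ∩ R2 → R1. The join is lossless.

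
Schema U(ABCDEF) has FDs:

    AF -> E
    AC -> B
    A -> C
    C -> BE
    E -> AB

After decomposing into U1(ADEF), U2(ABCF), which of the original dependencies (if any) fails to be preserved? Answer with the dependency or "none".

none

AF → E lies within U1.
AC → B lies within U2.
A → C lies within U2.
C → BE: restricted closure across fragments reaches BE.
E → AB: restricted closure across fragments reaches AB.
Every dependency is enforceable on the fragments, so the decomposition is dependency-preserving.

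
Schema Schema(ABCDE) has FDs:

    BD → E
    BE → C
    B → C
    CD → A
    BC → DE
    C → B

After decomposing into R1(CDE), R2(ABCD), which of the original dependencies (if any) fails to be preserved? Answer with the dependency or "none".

none

BD → E: restricted closure across fragments reaches E.
BE → C: restricted closure across fragments reaches C.
B → C lies within R2.
CD → A lies within R2.
BC → DE: restricted closure across fragments reaches DE.
C → B lies within R2.
Every dependency is enforceable on the fragments, so the decomposition is dependency-preserving.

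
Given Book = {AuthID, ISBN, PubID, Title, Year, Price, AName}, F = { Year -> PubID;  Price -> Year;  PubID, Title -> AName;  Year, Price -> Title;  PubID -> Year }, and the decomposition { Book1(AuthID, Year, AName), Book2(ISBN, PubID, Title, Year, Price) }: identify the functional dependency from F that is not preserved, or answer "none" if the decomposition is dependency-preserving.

Check PubID, Title → AName: no single fragment contains all of {PubID, Title, AName}, and the restricted closure of {PubID, Title} across the fragments never reaches {AName}.
Year → PubID is preserved.
Price → Year is preserved.
Year, Price → Title is preserved.
PubID → Year is preserved.

PubID, Title -> AName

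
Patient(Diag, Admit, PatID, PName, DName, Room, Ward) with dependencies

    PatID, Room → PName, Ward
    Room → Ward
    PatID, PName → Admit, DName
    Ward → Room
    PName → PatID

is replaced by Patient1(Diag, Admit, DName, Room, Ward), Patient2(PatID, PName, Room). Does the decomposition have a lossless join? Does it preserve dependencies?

lossy and not dependency-preserving

Lossless test: (Room)⁺ = {Room, Ward}, which is a superkey of neither fragment — lossy.
Dependency preservation: the restricted closure of {PatID, PName} across the fragments never reaches {Admit, DName}, so PatID, PName → Admit, DName cannot be enforced without a join — not preserved.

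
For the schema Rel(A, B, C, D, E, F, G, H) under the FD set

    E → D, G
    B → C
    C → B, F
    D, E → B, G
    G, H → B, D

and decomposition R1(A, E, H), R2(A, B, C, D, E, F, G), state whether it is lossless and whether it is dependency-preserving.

Lossless test: (A, E)⁺ = {A, B, C, D, E, F, G}, which contains all of one fragment — lossless.
Dependency preservation: the restricted closure of {G, H} across the fragments never reaches {B, D}, so G, H → B, D cannot be enforced without a join — not preserved.

lossless but not dependency-preserving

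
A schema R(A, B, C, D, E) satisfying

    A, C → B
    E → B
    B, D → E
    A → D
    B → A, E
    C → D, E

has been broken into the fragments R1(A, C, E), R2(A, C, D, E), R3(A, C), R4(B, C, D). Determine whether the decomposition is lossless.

Chase test. Columns are A, B, C, D, E; row i has aⱼ where attribute j ∈ Ri, else bᵢⱼ.
Initial tableau (one row per fragment):
  row 1: a1 b12 a3 b14 a5
  row 2: a1 b22 a3 a4 a5
  row 3: a1 b32 a3 b34 b35
  row 4: b41 a2 a3 a4 b45
Rows 1 and 2 agree on A, C; apply A, C→B and equate their B entries.
Rows 1 and 3 agree on A, C; apply A, C→B and equate their B entries.
Rows 1 and 2 agree on A; apply A→D and equate their D entries.
Rows 1 and 3 agree on A; apply A→D and equate their D entries.
Rows 1 and 3 agree on B; apply B→A, E and equate their A, E entries.
Rows 1 and 4 agree on C; apply C→D, E and equate their D, E entries.
Rows 1 and 4 agree on E; apply E→B and equate their B entries.
Rows 1 and 4 agree on B; apply B→A, E and equate their A, E entries.
Row 1 is now all distinguished symbols — the join is lossless.

Yes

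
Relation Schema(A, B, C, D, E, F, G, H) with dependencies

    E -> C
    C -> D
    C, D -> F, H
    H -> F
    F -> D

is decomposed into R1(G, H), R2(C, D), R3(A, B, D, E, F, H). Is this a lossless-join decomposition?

No

Chase test. Columns are A, B, C, D, E, F, G, H; row i has aⱼ where attribute j ∈ Ri, else bᵢⱼ.
Initial tableau (one row per fragment):
  row 1: b11 b12 b13 b14 b15 b16 a7 a8
  row 2: b21 b22 a3 a4 b25 b26 b27 b28
  row 3: a1 a2 b33 a4 a5 a6 b37 a8
Rows 1 and 3 agree on H; apply H→F and equate their F entries.
Rows 1 and 3 agree on F; apply F→D and equate their D entries.
No row becomes fully distinguished — the join is lossy.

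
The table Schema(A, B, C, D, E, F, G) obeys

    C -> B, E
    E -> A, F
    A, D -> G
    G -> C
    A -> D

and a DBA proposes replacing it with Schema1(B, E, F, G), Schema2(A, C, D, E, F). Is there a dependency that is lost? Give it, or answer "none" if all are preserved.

C → B, E: restricted closure across fragments reaches B, E.
E → A, F lies within Schema2.
A, D → G: restricted closure across fragments reaches G.
G → C: restricted closure across fragments reaches C.
A → D lies within Schema2.
Every dependency is enforceable on the fragments, so the decomposition is dependency-preserving.

none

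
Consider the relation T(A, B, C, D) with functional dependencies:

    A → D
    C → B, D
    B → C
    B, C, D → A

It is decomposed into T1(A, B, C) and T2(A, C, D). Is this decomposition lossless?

Yes

Common attributes: T1 ∩ T2 = {A, C}.
Closure of {A, C}: A → D applies, adding D; C → B, D applies, adding B. So (A, C)⁺ = {A, B, C, D}.
This closure contains every attribute of T1, so T1 ∩ T2 → T1. The join is lossless.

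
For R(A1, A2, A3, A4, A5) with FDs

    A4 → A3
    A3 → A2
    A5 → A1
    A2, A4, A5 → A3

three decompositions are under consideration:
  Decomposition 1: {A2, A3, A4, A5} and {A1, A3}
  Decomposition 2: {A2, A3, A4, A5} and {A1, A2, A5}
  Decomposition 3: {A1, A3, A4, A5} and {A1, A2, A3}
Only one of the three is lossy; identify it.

Decomposition 1

Decomposition 1: common = {A3}, closure = {A2, A3} → lossy.
Decomposition 2: common = {A2, A5}, closure = {A1, A2, A5} → lossless.
Decomposition 3: common = {A1, A3}, closure = {A1, A2, A3} → lossless.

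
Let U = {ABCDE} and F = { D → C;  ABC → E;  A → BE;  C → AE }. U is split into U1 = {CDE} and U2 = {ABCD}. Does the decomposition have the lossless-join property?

Yes

Common attributes: U1 ∩ U2 = {CD}.
Closure of {CD}: C → AE applies, adding AE; A → BE applies, adding B. So (CD)⁺ = {ABCDE}.
This closure contains every attribute of U1, so U1 ∩ U2 → U1. The join is lossless.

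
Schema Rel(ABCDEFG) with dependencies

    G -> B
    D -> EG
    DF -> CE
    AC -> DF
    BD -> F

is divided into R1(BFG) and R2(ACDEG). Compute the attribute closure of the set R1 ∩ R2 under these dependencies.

R1 ∩ R2 = {G}.
G → B applies, adding B
Closure: {BG}.

BG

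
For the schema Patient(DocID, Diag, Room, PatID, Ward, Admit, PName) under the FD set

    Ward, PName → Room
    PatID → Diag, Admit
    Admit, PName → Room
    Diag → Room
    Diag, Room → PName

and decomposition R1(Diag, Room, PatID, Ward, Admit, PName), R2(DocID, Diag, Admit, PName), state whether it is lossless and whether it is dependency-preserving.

Lossless test: (Diag, Admit, PName)⁺ = {Diag, Room, Admit, PName}, which is a superkey of neither fragment — lossy.
Dependency preservation: every FD's attributes lie within a single fragment, so each can be enforced locally — preserved.

lossy but dependency-preserving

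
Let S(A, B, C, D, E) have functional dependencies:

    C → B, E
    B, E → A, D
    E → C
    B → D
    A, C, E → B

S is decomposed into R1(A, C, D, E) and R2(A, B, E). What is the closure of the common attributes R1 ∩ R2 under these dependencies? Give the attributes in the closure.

A, B, C, D, E

R1 ∩ R2 = {A, E}.
E → C applies, adding C
A, C, E → B applies, adding B
B, E → A, D applies, adding D
Closure: {A, B, C, D, E}.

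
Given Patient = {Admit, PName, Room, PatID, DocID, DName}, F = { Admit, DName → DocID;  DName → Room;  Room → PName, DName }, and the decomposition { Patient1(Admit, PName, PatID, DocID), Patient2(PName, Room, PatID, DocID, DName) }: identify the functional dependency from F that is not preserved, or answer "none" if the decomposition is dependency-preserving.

Check Admit, DName → DocID: no single fragment contains all of {Admit, DocID, DName}, and the restricted closure of {Admit, DName} across the fragments never reaches {DocID}.
DName → Room is preserved.
Room → PName, DName is preserved.

Admit, DName → DocID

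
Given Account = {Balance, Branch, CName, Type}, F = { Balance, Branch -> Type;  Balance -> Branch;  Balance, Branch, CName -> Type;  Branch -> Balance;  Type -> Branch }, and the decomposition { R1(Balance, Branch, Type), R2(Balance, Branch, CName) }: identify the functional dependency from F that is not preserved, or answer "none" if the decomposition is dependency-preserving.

Balance, Branch → Type lies within R1.
Balance → Branch lies within R1.
Balance, Branch, CName → Type: restricted closure across fragments reaches Type.
Branch → Balance lies within R1.
Type → Branch lies within R1.
Every dependency is enforceable on the fragments, so the decomposition is dependency-preserving.

none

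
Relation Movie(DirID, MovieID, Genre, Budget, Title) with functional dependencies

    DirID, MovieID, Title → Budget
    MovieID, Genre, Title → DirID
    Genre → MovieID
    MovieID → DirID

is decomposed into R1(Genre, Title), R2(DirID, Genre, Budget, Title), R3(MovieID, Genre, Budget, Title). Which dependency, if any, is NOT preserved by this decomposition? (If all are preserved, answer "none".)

MovieID → DirID

Check MovieID → DirID: no single fragment contains all of {DirID, MovieID}, and the restricted closure of {MovieID} across the fragments never reaches {DirID}.
DirID, MovieID, Title → Budget is preserved.
MovieID, Genre, Title → DirID is preserved.
Genre → MovieID is preserved.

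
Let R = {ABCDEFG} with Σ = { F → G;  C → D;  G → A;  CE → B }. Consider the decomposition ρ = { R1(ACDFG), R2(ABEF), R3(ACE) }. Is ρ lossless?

No

Chase test. Columns are ABCDEFG; row i has aⱼ where attribute j ∈ Ri, else bᵢⱼ.
Initial tableau (one row per fragment):
  row 1: a1 b12 a3 a4 b15 a6 a7
  row 2: a1 a2 b23 b24 a5 a6 b27
  row 3: a1 b32 a3 b34 a5 b36 b37
Rows 1 and 2 agree on F; apply F→G and equate their G entries.
Rows 1 and 3 agree on C; apply C→D and equate their D entries.
No row becomes fully distinguished — the join is lossy.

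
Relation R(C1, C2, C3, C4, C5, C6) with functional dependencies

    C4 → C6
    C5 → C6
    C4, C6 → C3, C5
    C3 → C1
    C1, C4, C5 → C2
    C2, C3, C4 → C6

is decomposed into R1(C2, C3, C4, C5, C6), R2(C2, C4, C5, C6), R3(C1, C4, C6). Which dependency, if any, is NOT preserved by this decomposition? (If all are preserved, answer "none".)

C3 → C1

Check C3 → C1: no single fragment contains all of {C1, C3}, and the restricted closure of {C3} across the fragments never reaches {C1}.
C4 → C6 is preserved.
C5 → C6 is preserved.
C4, C6 → C3, C5 is preserved.
C1, C4, C5 → C2 is preserved.
C2, C3, C4 → C6 is preserved.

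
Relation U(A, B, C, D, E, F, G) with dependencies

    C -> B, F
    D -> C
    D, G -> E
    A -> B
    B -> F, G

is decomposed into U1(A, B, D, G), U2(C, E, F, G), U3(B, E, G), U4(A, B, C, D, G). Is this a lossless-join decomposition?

Chase test. Columns are A, B, C, D, E, F, G; row i has aⱼ where attribute j ∈ Ui, else bᵢⱼ.
Initial tableau (one row per fragment):
  row 1: a1 a2 b13 a4 b15 b16 a7
  row 2: b21 b22 a3 b24 a5 a6 a7
  row 3: b31 a2 b33 b34 a5 b36 a7
  row 4: a1 a2 a3 a4 b45 b46 a7
Rows 2 and 4 agree on C; apply C→B, F and equate their B, F entries.
Rows 1 and 4 agree on D; apply D→C and equate their C entries.
Rows 1 and 4 agree on D, G; apply D, G→E and equate their E entries.
Rows 1 and 2 agree on B; apply B→F, G and equate their F, G entries.
Rows 1 and 3 agree on B; apply B→F, G and equate their F, G entries.
No row becomes fully distinguished — the join is lossy.

No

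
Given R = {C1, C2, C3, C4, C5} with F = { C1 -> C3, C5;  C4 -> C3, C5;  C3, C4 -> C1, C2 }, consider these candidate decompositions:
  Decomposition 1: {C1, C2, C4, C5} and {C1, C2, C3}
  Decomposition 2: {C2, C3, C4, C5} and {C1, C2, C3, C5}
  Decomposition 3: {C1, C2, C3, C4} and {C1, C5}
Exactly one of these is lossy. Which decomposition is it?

Decomposition 1: common = {C1, C2}, closure = {C1, C2, C3, C5} → lossless.
Decomposition 2: common = {C2, C3, C5}, closure = {C2, C3, C5} → lossy.
Decomposition 3: common = {C1}, closure = {C1, C3, C5} → lossless.

Decomposition 2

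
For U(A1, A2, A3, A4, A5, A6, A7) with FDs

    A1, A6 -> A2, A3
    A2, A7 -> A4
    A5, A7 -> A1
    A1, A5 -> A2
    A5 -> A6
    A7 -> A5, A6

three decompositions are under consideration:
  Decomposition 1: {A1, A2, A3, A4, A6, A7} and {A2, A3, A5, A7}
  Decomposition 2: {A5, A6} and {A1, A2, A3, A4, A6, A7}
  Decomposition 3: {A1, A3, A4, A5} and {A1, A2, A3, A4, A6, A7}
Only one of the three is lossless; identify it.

Decomposition 1: common = {A2, A3, A7}, closure = {A1, A2, A3, A4, A5, A6, A7} → lossless.
Decomposition 2: common = {A6}, closure = {A6} → lossy.
Decomposition 3: common = {A1, A3, A4}, closure = {A1, A3, A4} → lossy.

Decomposition 1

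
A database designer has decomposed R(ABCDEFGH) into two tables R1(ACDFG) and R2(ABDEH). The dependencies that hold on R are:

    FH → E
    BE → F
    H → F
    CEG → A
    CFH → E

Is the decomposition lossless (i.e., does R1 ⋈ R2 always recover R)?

Common attributes: R1 ∩ R2 = {AD}.
No dependency enlarges {AD}, so (AD)⁺ = {AD}.
The closure contains neither all of R1 = {ACDFG} nor all of R2 = {ABDEH}, so the common attributes are not a superkey of either fragment. The join is lossy.

No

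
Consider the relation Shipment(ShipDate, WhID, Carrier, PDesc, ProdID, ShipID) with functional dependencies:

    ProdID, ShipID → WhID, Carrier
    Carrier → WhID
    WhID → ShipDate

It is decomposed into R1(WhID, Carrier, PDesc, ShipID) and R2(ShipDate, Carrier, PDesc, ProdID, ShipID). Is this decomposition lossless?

Common attributes: R1 ∩ R2 = {Carrier, PDesc, ShipID}.
Closure of {Carrier, PDesc, ShipID}: Carrier → WhID applies, adding WhID; WhID → ShipDate applies, adding ShipDate. So (Carrier, PDesc, ShipID)⁺ = {ShipDate, WhID, Carrier, PDesc, ShipID}.
This closure contains every attribute of R1, so R1 ∩ R2 → R1. The join is lossless.

Yes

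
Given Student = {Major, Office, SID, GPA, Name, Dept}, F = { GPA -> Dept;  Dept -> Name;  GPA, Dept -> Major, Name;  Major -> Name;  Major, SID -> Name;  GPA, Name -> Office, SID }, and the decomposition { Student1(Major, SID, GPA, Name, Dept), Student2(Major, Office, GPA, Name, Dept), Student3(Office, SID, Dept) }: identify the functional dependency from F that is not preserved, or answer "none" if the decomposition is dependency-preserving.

GPA → Dept lies within Student1.
Dept → Name lies within Student1.
GPA, Dept → Major, Name lies within Student1.
Major → Name lies within Student1.
Major, SID → Name lies within Student1.
GPA, Name → Office, SID: restricted closure across fragments reaches Office, SID.
Every dependency is enforceable on the fragments, so the decomposition is dependency-preserving.

none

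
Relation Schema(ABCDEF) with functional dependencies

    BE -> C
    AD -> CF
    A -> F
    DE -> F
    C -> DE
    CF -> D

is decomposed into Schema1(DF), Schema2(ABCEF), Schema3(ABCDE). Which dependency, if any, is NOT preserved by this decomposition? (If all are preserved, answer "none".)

Check DE → F: no single fragment contains all of {DEF}, and the restricted closure of {DE} across the fragments never reaches {F}.
BE → C is preserved.
AD → CF is preserved.
A → F is preserved.
C → DE is preserved.
CF → D is preserved.

DE -> F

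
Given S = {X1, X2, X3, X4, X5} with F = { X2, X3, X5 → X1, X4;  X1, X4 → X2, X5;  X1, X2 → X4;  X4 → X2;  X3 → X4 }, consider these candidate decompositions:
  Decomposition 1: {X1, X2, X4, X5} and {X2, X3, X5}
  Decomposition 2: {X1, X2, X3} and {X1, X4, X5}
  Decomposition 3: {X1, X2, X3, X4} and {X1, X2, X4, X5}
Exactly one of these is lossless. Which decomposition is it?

Decomposition 3

Decomposition 1: common = {X2, X5}, closure = {X2, X5} → lossy.
Decomposition 2: common = {X1}, closure = {X1} → lossy.
Decomposition 3: common = {X1, X2, X4}, closure = {X1, X2, X4, X5} → lossless.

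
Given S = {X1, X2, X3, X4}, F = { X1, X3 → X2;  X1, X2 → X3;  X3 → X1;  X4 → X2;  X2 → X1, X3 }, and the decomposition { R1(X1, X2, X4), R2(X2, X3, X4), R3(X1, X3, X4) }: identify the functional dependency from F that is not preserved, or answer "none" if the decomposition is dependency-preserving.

none

X1, X3 → X2: restricted closure across fragments reaches X2.
X1, X2 → X3: restricted closure across fragments reaches X3.
X3 → X1 lies within R3.
X4 → X2 lies within R1.
X2 → X1, X3: restricted closure across fragments reaches X1, X3.
Every dependency is enforceable on the fragments, so the decomposition is dependency-preserving.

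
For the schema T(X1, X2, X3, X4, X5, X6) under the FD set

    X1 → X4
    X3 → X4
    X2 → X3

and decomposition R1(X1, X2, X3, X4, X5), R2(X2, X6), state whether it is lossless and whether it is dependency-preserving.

lossy but dependency-preserving

Lossless test: (X2)⁺ = {X2, X3, X4}, which is a superkey of neither fragment — lossy.
Dependency preservation: every FD's attributes lie within a single fragment, so each can be enforced locally — preserved.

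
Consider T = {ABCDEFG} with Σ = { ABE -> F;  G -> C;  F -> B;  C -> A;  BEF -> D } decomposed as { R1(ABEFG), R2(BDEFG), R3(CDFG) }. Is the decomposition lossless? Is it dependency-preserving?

lossless but not dependency-preserving

Lossless test (chase): Rows 1 and 2 agree on G; apply G→C and equate their C entries. Rows 1 and 3 agree on G; apply G→C and equate their C entries. Rows 1 and 3 agree on F; apply F→B and equate their B entries. Rows 1 and 2 agree on C; apply C→A and equate their A entries. Rows 1 and 3 agree on C; apply C→A and equate their A entries. Rows 1 and 2 agree on BEF; apply BEF→D and equate their D entries. Row 1 is now all distinguished symbols — the join is lossless.
Dependency preservation: the restricted closure of {C} across the fragments never reaches {A}, so C → A cannot be enforced without a join — not preserved.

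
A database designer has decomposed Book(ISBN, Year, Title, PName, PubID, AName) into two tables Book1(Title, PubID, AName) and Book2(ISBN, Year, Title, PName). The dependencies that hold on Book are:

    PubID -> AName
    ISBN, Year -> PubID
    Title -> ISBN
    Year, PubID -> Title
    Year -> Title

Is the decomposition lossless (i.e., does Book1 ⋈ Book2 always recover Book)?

Common attributes: Book1 ∩ Book2 = {Title}.
Closure of {Title}: Title → ISBN applies, adding ISBN. So (Title)⁺ = {ISBN, Title}.
The closure contains neither all of Book1 = {Title, PubID, AName} nor all of Book2 = {ISBN, Year, Title, PName}, so the common attributes are not a superkey of either fragment. The join is lossy.

No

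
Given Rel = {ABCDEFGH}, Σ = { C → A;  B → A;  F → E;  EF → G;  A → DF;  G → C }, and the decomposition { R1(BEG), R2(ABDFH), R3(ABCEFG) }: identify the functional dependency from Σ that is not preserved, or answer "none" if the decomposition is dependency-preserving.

C → A lies within R3.
B → A lies within R2.
F → E lies within R3.
EF → G lies within R3.
A → DF lies within R2.
G → C lies within R3.
Every dependency is enforceable on the fragments, so the decomposition is dependency-preserving.

none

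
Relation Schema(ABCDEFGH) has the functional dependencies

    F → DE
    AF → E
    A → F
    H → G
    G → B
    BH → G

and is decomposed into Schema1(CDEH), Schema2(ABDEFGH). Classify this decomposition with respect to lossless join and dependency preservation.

lossy but dependency-preserving

Lossless test: (DEH)⁺ = {BDEGH}, which is a superkey of neither fragment — lossy.
Dependency preservation: every FD's attributes lie within a single fragment, so each can be enforced locally — preserved.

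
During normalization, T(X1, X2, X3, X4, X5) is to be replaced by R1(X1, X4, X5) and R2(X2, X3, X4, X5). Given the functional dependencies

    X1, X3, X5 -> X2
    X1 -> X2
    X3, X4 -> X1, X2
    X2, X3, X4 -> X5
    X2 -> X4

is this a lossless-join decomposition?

Common attributes: R1 ∩ R2 = {X4, X5}.
No dependency enlarges {X4, X5}, so (X4, X5)⁺ = {X4, X5}.
The closure contains neither all of R1 = {X1, X4, X5} nor all of R2 = {X2, X3, X4, X5}, so the common attributes are not a superkey of either fragment. The join is lossy.

No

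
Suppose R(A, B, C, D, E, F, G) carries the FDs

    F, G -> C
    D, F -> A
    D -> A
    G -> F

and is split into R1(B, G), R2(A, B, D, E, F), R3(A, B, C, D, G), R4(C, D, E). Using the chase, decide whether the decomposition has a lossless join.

No

Chase test. Columns are A, B, C, D, E, F, G; row i has aⱼ where attribute j ∈ Ri, else bᵢⱼ.
Initial tableau (one row per fragment):
  row 1: b11 a2 b13 b14 b15 b16 a7
  row 2: a1 a2 b23 a4 a5 a6 b27
  row 3: a1 a2 a3 a4 b35 b36 a7
  row 4: b41 b42 a3 a4 a5 b46 b47
Rows 2 and 4 agree on D; apply D→A and equate their A entries.
Rows 1 and 3 agree on G; apply G→F and equate their F entries.
Rows 1 and 3 agree on F, G; apply F, G→C and equate their C entries.
No row becomes fully distinguished — the join is lossy.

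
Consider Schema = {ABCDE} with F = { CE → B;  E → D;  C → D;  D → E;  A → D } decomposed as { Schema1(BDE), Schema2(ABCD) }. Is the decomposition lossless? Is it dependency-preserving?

lossless and dependency-preserving

Lossless test: (BD)⁺ = {BDE}, which contains all of one fragment — lossless.
Dependency preservation: CE → B is not contained in any single fragment, but the restricted closure of its left-hand side across the fragments still reaches the right-hand side; the remaining FDs each lie inside some fragment. All dependencies are preserved.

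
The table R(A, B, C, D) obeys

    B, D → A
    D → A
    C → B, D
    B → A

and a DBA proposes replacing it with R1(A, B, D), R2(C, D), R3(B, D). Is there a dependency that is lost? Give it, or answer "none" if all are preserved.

C → B, D

Check C → B, D: no single fragment contains all of {B, C, D}, and the restricted closure of {C} across the fragments never reaches {B, D}.
B, D → A is preserved.
D → A is preserved.
B → A is preserved.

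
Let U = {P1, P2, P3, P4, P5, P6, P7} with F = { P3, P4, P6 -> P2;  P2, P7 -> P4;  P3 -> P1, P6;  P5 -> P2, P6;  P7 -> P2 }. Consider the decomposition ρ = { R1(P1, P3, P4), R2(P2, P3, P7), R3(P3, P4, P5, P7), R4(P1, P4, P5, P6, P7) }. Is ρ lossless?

Chase test. Columns are P1, P2, P3, P4, P5, P6, P7; row i has aⱼ where attribute j ∈ Ri, else bᵢⱼ.
Initial tableau (one row per fragment):
  row 1: a1 b12 a3 a4 b15 b16 b17
  row 2: b21 a2 a3 b24 b25 b26 a7
  row 3: b31 b32 a3 a4 a5 b36 a7
  row 4: a1 b42 b43 a4 a5 a6 a7
Rows 1 and 2 agree on P3; apply P3→P1, P6 and equate their P1, P6 entries.
Rows 1 and 3 agree on P3; apply P3→P1, P6 and equate their P1, P6 entries.
Rows 3 and 4 agree on P5; apply P5→P2, P6 and equate their P2, P6 entries.
Rows 2 and 3 agree on P7; apply P7→P2 and equate their P2 entries.
Rows 1 and 3 agree on P3, P4, P6; apply P3, P4, P6→P2 and equate their P2 entries.
Rows 2 and 3 agree on P2, P7; apply P2, P7→P4 and equate their P4 entries.
Row 3 is now all distinguished symbols — the join is lossless.

Yes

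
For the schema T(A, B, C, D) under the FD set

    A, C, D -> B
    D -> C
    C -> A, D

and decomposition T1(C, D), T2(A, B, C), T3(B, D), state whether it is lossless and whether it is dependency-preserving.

lossless and dependency-preserving

Lossless test (chase): Rows 1 and 3 agree on D; apply D→C and equate their C entries. Rows 1 and 2 agree on C; apply C→A, D and equate their A, D entries. Rows 1 and 3 agree on C; apply C→A, D and equate their A, D entries. Rows 1 and 2 agree on A, C, D; apply A, C, D→B and equate their B entries. Row 1 is now all distinguished symbols — the join is lossless.
Dependency preservation: A, C, D → B; C → A, D are not contained in any single fragment, but the restricted closure of each left-hand side across the fragments still reaches the right-hand side; the remaining FDs each lie inside some fragment. All dependencies are preserved.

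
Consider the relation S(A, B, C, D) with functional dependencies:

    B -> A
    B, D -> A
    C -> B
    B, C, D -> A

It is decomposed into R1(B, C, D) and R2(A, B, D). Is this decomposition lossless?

Yes

Common attributes: R1 ∩ R2 = {B, D}.
Closure of {B, D}: B → A applies, adding A. So (B, D)⁺ = {A, B, D}.
This closure contains every attribute of R2, so R1 ∩ R2 → R2. The join is lossless.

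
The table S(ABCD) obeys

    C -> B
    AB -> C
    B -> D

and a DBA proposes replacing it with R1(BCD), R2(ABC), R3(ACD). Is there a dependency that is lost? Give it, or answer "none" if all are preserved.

none

C → B lies within R1.
AB → C lies within R2.
B → D lies within R1.
Every dependency is enforceable on the fragments, so the decomposition is dependency-preserving.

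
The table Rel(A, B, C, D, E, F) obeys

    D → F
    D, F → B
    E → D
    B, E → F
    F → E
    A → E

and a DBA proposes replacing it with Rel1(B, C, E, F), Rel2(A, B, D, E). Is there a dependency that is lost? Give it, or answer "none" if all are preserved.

D → F: restricted closure across fragments reaches F.
D, F → B: restricted closure across fragments reaches B.
E → D lies within Rel2.
B, E → F lies within Rel1.
F → E lies within Rel1.
A → E lies within Rel2.
Every dependency is enforceable on the fragments, so the decomposition is dependency-preserving.

none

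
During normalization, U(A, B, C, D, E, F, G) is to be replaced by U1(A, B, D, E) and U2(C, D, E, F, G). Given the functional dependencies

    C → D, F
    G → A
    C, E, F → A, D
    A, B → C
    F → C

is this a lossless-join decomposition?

No

Common attributes: U1 ∩ U2 = {D, E}.
No dependency enlarges {D, E}, so (D, E)⁺ = {D, E}.
The closure contains neither all of U1 = {A, B, D, E} nor all of U2 = {C, D, E, F, G}, so the common attributes are not a superkey of either fragment. The join is lossy.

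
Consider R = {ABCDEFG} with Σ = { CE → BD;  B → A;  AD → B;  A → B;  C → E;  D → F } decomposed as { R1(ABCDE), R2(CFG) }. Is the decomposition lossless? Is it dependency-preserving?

Lossless test: (C)⁺ = {ABCDEF}, which contains all of one fragment — lossless.
Dependency preservation: the restricted closure of {D} across the fragments never reaches {F}, so D → F cannot be enforced without a join — not preserved.

lossless but not dependency-preserving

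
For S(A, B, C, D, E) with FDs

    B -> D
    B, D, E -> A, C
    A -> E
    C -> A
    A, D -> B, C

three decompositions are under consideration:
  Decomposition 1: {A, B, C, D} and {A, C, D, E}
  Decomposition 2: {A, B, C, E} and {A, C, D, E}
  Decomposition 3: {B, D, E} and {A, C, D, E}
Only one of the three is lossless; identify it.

Decomposition 1

Decomposition 1: common = {A, C, D}, closure = {A, B, C, D, E} → lossless.
Decomposition 2: common = {A, C, E}, closure = {A, C, E} → lossy.
Decomposition 3: common = {D, E}, closure = {D, E} → lossy.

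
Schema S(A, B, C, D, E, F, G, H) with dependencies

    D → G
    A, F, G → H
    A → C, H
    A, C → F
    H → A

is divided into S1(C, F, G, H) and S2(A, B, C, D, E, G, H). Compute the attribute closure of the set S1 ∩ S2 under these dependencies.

A, C, F, G, H

S1 ∩ S2 = {C, G, H}.
H → A applies, adding A
A, C → F applies, adding F
Closure: {A, C, F, G, H}.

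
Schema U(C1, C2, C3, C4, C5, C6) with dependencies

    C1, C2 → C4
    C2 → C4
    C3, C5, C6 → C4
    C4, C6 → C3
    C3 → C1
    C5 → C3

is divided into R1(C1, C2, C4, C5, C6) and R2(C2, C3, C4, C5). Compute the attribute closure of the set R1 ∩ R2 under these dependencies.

C1, C2, C3, C4, C5

R1 ∩ R2 = {C2, C4, C5}.
C5 → C3 applies, adding C3
C3 → C1 applies, adding C1
Closure: {C1, C2, C3, C4, C5}.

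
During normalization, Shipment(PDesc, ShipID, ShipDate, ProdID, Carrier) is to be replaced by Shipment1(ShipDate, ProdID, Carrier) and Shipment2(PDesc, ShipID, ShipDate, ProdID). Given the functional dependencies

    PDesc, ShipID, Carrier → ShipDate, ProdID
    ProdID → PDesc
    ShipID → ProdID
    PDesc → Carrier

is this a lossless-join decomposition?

Common attributes: Shipment1 ∩ Shipment2 = {ShipDate, ProdID}.
Closure of {ShipDate, ProdID}: ProdID → PDesc applies, adding PDesc; PDesc → Carrier applies, adding Carrier. So (ShipDate, ProdID)⁺ = {PDesc, ShipDate, ProdID, Carrier}.
This closure contains every attribute of Shipment1, so Shipment1 ∩ Shipment2 → Shipment1. The join is lossless.

Yes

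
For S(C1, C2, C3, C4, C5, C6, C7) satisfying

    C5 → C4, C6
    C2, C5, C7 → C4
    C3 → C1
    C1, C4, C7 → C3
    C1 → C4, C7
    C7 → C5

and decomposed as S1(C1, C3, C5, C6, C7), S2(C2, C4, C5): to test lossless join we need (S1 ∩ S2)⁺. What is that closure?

S1 ∩ S2 = {C5}.
C5 → C4, C6 applies, adding C4, C6
Closure: {C4, C5, C6}.

C4, C5, C6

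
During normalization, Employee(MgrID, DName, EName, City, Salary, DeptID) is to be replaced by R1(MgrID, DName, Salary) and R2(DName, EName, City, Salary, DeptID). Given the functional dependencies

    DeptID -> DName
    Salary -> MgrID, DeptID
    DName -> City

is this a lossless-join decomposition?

Common attributes: R1 ∩ R2 = {DName, Salary}.
Closure of {DName, Salary}: Salary → MgrID, DeptID applies, adding MgrID, DeptID; DName → City applies, adding City. So (DName, Salary)⁺ = {MgrID, DName, City, Salary, DeptID}.
This closure contains every attribute of R1, so R1 ∩ R2 → R1. The join is lossless.

Yes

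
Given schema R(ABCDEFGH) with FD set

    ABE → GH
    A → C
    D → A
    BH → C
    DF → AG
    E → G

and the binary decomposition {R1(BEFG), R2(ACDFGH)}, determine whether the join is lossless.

No

Common attributes: R1 ∩ R2 = {FG}.
No dependency enlarges {FG}, so (FG)⁺ = {FG}.
The closure contains neither all of R1 = {BEFG} nor all of R2 = {ACDFGH}, so the common attributes are not a superkey of either fragment. The join is lossy.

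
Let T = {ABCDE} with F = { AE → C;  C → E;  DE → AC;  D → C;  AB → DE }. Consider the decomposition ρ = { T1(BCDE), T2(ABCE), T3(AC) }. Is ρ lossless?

Chase test. Columns are ABCDE; row i has aⱼ where attribute j ∈ Ti, else bᵢⱼ.
Initial tableau (one row per fragment):
  row 1: b11 a2 a3 a4 a5
  row 2: a1 a2 a3 b24 a5
  row 3: a1 b32 a3 b34 b35
Rows 1 and 3 agree on C; apply C→E and equate their E entries.
No row becomes fully distinguished — the join is lossy.

No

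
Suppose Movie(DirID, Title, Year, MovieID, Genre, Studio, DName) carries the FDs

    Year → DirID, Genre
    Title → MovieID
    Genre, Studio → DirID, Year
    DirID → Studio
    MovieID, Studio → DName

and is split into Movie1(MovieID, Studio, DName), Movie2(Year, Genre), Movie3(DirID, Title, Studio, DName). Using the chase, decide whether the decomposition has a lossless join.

No

Chase test. Columns are DirID, Title, Year, MovieID, Genre, Studio, DName; row i has aⱼ where attribute j ∈ Moviei, else bᵢⱼ.
Initial tableau (one row per fragment):
  row 1: b11 b12 b13 a4 b15 a6 a7
  row 2: b21 b22 a3 b24 a5 b26 b27
  row 3: a1 a2 b33 b34 b35 a6 a7
No row becomes fully distinguished — the join is lossy.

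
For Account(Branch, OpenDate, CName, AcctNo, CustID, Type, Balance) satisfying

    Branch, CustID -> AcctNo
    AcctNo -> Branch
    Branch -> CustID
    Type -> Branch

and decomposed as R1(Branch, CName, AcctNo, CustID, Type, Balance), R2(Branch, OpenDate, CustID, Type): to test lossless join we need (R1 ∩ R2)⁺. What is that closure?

R1 ∩ R2 = {Branch, CustID, Type}.
Branch, CustID → AcctNo applies, adding AcctNo
Closure: {Branch, AcctNo, CustID, Type}.

Branch, AcctNo, CustID, Type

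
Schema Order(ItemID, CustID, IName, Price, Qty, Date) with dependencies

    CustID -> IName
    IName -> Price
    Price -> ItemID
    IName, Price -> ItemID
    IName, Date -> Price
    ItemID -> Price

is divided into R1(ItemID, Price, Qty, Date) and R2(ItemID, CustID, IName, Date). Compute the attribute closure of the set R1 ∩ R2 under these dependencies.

R1 ∩ R2 = {ItemID, Date}.
ItemID → Price applies, adding Price
Closure: {ItemID, Price, Date}.

ItemID, Price, Date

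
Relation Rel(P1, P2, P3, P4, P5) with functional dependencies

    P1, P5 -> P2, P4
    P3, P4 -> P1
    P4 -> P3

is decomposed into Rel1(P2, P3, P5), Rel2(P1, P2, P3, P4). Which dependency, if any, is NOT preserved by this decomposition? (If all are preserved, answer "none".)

Check P1, P5 → P2, P4: no single fragment contains all of {P1, P2, P4, P5}, and the restricted closure of {P1, P5} across the fragments never reaches {P2, P4}.
P3, P4 → P1 is preserved.
P4 → P3 is preserved.

P1, P5 -> P2, P4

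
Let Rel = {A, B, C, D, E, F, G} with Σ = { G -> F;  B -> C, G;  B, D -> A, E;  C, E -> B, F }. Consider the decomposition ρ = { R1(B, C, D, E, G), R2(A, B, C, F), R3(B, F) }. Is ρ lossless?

Chase test. Columns are A, B, C, D, E, F, G; row i has aⱼ where attribute j ∈ Ri, else bᵢⱼ.
Initial tableau (one row per fragment):
  row 1: b11 a2 a3 a4 a5 b16 a7
  row 2: a1 a2 a3 b24 b25 a6 b27
  row 3: b31 a2 b33 b34 b35 a6 b37
Rows 1 and 2 agree on B; apply B→C, G and equate their C, G entries.
Rows 1 and 3 agree on B; apply B→C, G and equate their C, G entries.
Rows 1 and 2 agree on G; apply G→F and equate their F entries.
No row becomes fully distinguished — the join is lossy.

No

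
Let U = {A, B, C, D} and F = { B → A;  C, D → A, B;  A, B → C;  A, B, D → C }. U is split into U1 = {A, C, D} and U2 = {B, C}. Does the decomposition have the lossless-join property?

No

Common attributes: U1 ∩ U2 = {C}.
No dependency enlarges {C}, so (C)⁺ = {C}.
The closure contains neither all of U1 = {A, C, D} nor all of U2 = {B, C}, so the common attributes are not a superkey of either fragment. The join is lossy.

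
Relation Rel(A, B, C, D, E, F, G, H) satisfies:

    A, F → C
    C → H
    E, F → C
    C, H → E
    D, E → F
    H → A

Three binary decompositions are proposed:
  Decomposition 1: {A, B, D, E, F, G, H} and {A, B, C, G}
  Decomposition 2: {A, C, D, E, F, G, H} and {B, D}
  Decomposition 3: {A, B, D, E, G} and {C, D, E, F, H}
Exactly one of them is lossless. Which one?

Decomposition 3

Decomposition 1: common = {A, B, G}, closure = {A, B, G} → lossy.
Decomposition 2: common = {D}, closure = {D} → lossy.
Decomposition 3: common = {D, E}, closure = {A, C, D, E, F, H} → lossless.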